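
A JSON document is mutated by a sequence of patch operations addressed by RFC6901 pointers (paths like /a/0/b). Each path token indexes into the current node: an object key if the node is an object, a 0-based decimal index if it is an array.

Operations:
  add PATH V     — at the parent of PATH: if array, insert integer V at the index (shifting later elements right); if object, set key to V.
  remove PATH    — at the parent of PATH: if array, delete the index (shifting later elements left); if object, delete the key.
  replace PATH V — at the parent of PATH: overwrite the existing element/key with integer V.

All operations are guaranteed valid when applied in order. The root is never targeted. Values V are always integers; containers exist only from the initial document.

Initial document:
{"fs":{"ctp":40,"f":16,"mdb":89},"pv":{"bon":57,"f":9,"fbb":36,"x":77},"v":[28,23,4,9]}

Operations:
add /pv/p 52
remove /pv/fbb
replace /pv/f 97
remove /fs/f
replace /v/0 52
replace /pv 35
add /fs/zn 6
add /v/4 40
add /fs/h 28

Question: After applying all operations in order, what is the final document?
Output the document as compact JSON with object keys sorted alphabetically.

Answer: {"fs":{"ctp":40,"h":28,"mdb":89,"zn":6},"pv":35,"v":[52,23,4,9,40]}

Derivation:
After op 1 (add /pv/p 52): {"fs":{"ctp":40,"f":16,"mdb":89},"pv":{"bon":57,"f":9,"fbb":36,"p":52,"x":77},"v":[28,23,4,9]}
After op 2 (remove /pv/fbb): {"fs":{"ctp":40,"f":16,"mdb":89},"pv":{"bon":57,"f":9,"p":52,"x":77},"v":[28,23,4,9]}
After op 3 (replace /pv/f 97): {"fs":{"ctp":40,"f":16,"mdb":89},"pv":{"bon":57,"f":97,"p":52,"x":77},"v":[28,23,4,9]}
After op 4 (remove /fs/f): {"fs":{"ctp":40,"mdb":89},"pv":{"bon":57,"f":97,"p":52,"x":77},"v":[28,23,4,9]}
After op 5 (replace /v/0 52): {"fs":{"ctp":40,"mdb":89},"pv":{"bon":57,"f":97,"p":52,"x":77},"v":[52,23,4,9]}
After op 6 (replace /pv 35): {"fs":{"ctp":40,"mdb":89},"pv":35,"v":[52,23,4,9]}
After op 7 (add /fs/zn 6): {"fs":{"ctp":40,"mdb":89,"zn":6},"pv":35,"v":[52,23,4,9]}
After op 8 (add /v/4 40): {"fs":{"ctp":40,"mdb":89,"zn":6},"pv":35,"v":[52,23,4,9,40]}
After op 9 (add /fs/h 28): {"fs":{"ctp":40,"h":28,"mdb":89,"zn":6},"pv":35,"v":[52,23,4,9,40]}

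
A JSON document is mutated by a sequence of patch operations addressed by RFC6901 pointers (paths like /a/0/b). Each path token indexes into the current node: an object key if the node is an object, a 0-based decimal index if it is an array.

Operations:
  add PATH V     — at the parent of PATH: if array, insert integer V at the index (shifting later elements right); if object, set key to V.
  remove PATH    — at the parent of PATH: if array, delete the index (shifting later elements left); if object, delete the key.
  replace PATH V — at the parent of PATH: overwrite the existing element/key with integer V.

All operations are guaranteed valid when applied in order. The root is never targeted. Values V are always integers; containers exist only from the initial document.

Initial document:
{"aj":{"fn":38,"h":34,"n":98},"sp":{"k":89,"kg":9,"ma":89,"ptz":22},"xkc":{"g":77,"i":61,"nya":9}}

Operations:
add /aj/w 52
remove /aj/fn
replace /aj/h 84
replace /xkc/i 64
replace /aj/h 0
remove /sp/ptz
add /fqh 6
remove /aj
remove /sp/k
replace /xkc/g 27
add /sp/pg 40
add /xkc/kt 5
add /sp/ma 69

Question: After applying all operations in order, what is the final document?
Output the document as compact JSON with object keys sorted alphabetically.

Answer: {"fqh":6,"sp":{"kg":9,"ma":69,"pg":40},"xkc":{"g":27,"i":64,"kt":5,"nya":9}}

Derivation:
After op 1 (add /aj/w 52): {"aj":{"fn":38,"h":34,"n":98,"w":52},"sp":{"k":89,"kg":9,"ma":89,"ptz":22},"xkc":{"g":77,"i":61,"nya":9}}
After op 2 (remove /aj/fn): {"aj":{"h":34,"n":98,"w":52},"sp":{"k":89,"kg":9,"ma":89,"ptz":22},"xkc":{"g":77,"i":61,"nya":9}}
After op 3 (replace /aj/h 84): {"aj":{"h":84,"n":98,"w":52},"sp":{"k":89,"kg":9,"ma":89,"ptz":22},"xkc":{"g":77,"i":61,"nya":9}}
After op 4 (replace /xkc/i 64): {"aj":{"h":84,"n":98,"w":52},"sp":{"k":89,"kg":9,"ma":89,"ptz":22},"xkc":{"g":77,"i":64,"nya":9}}
After op 5 (replace /aj/h 0): {"aj":{"h":0,"n":98,"w":52},"sp":{"k":89,"kg":9,"ma":89,"ptz":22},"xkc":{"g":77,"i":64,"nya":9}}
After op 6 (remove /sp/ptz): {"aj":{"h":0,"n":98,"w":52},"sp":{"k":89,"kg":9,"ma":89},"xkc":{"g":77,"i":64,"nya":9}}
After op 7 (add /fqh 6): {"aj":{"h":0,"n":98,"w":52},"fqh":6,"sp":{"k":89,"kg":9,"ma":89},"xkc":{"g":77,"i":64,"nya":9}}
After op 8 (remove /aj): {"fqh":6,"sp":{"k":89,"kg":9,"ma":89},"xkc":{"g":77,"i":64,"nya":9}}
After op 9 (remove /sp/k): {"fqh":6,"sp":{"kg":9,"ma":89},"xkc":{"g":77,"i":64,"nya":9}}
After op 10 (replace /xkc/g 27): {"fqh":6,"sp":{"kg":9,"ma":89},"xkc":{"g":27,"i":64,"nya":9}}
After op 11 (add /sp/pg 40): {"fqh":6,"sp":{"kg":9,"ma":89,"pg":40},"xkc":{"g":27,"i":64,"nya":9}}
After op 12 (add /xkc/kt 5): {"fqh":6,"sp":{"kg":9,"ma":89,"pg":40},"xkc":{"g":27,"i":64,"kt":5,"nya":9}}
After op 13 (add /sp/ma 69): {"fqh":6,"sp":{"kg":9,"ma":69,"pg":40},"xkc":{"g":27,"i":64,"kt":5,"nya":9}}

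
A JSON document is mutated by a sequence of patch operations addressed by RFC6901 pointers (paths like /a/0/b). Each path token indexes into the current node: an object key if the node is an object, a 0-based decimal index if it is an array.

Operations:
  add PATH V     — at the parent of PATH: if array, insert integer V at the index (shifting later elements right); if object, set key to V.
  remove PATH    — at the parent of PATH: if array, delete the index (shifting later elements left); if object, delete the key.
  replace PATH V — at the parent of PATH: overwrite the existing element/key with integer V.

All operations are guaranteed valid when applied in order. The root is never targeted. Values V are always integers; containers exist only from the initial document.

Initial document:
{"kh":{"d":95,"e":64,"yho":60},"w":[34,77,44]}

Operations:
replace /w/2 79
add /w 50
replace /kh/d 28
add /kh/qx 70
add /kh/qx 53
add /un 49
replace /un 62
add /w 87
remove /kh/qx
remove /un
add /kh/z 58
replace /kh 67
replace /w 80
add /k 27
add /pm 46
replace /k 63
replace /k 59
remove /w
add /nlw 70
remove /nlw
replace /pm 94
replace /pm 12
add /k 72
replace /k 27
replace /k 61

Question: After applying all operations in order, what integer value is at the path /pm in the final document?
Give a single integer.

After op 1 (replace /w/2 79): {"kh":{"d":95,"e":64,"yho":60},"w":[34,77,79]}
After op 2 (add /w 50): {"kh":{"d":95,"e":64,"yho":60},"w":50}
After op 3 (replace /kh/d 28): {"kh":{"d":28,"e":64,"yho":60},"w":50}
After op 4 (add /kh/qx 70): {"kh":{"d":28,"e":64,"qx":70,"yho":60},"w":50}
After op 5 (add /kh/qx 53): {"kh":{"d":28,"e":64,"qx":53,"yho":60},"w":50}
After op 6 (add /un 49): {"kh":{"d":28,"e":64,"qx":53,"yho":60},"un":49,"w":50}
After op 7 (replace /un 62): {"kh":{"d":28,"e":64,"qx":53,"yho":60},"un":62,"w":50}
After op 8 (add /w 87): {"kh":{"d":28,"e":64,"qx":53,"yho":60},"un":62,"w":87}
After op 9 (remove /kh/qx): {"kh":{"d":28,"e":64,"yho":60},"un":62,"w":87}
After op 10 (remove /un): {"kh":{"d":28,"e":64,"yho":60},"w":87}
After op 11 (add /kh/z 58): {"kh":{"d":28,"e":64,"yho":60,"z":58},"w":87}
After op 12 (replace /kh 67): {"kh":67,"w":87}
After op 13 (replace /w 80): {"kh":67,"w":80}
After op 14 (add /k 27): {"k":27,"kh":67,"w":80}
After op 15 (add /pm 46): {"k":27,"kh":67,"pm":46,"w":80}
After op 16 (replace /k 63): {"k":63,"kh":67,"pm":46,"w":80}
After op 17 (replace /k 59): {"k":59,"kh":67,"pm":46,"w":80}
After op 18 (remove /w): {"k":59,"kh":67,"pm":46}
After op 19 (add /nlw 70): {"k":59,"kh":67,"nlw":70,"pm":46}
After op 20 (remove /nlw): {"k":59,"kh":67,"pm":46}
After op 21 (replace /pm 94): {"k":59,"kh":67,"pm":94}
After op 22 (replace /pm 12): {"k":59,"kh":67,"pm":12}
After op 23 (add /k 72): {"k":72,"kh":67,"pm":12}
After op 24 (replace /k 27): {"k":27,"kh":67,"pm":12}
After op 25 (replace /k 61): {"k":61,"kh":67,"pm":12}
Value at /pm: 12

Answer: 12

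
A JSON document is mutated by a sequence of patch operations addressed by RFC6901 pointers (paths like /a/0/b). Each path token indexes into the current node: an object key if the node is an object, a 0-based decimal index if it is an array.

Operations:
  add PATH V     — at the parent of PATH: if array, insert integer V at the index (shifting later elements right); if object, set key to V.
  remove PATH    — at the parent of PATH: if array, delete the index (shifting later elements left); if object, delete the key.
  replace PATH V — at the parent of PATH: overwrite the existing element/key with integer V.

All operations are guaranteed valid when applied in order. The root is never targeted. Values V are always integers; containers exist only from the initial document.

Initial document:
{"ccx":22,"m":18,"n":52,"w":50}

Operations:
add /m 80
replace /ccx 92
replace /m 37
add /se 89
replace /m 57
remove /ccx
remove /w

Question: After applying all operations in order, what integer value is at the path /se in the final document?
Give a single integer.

Answer: 89

Derivation:
After op 1 (add /m 80): {"ccx":22,"m":80,"n":52,"w":50}
After op 2 (replace /ccx 92): {"ccx":92,"m":80,"n":52,"w":50}
After op 3 (replace /m 37): {"ccx":92,"m":37,"n":52,"w":50}
After op 4 (add /se 89): {"ccx":92,"m":37,"n":52,"se":89,"w":50}
After op 5 (replace /m 57): {"ccx":92,"m":57,"n":52,"se":89,"w":50}
After op 6 (remove /ccx): {"m":57,"n":52,"se":89,"w":50}
After op 7 (remove /w): {"m":57,"n":52,"se":89}
Value at /se: 89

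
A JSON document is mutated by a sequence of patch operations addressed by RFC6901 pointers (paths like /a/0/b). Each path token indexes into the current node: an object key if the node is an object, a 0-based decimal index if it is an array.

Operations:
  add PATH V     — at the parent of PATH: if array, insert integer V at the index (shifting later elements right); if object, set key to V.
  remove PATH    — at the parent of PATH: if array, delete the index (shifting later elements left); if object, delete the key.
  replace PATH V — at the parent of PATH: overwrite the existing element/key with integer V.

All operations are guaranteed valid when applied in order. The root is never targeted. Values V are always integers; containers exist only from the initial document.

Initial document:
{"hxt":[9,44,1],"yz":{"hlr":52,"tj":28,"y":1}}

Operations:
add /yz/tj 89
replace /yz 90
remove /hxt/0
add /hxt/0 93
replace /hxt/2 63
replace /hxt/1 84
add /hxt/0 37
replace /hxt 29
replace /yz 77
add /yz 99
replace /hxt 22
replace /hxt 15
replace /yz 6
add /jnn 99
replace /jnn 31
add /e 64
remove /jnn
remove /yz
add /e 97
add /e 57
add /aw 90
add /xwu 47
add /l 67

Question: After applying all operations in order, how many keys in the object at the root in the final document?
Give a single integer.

Answer: 5

Derivation:
After op 1 (add /yz/tj 89): {"hxt":[9,44,1],"yz":{"hlr":52,"tj":89,"y":1}}
After op 2 (replace /yz 90): {"hxt":[9,44,1],"yz":90}
After op 3 (remove /hxt/0): {"hxt":[44,1],"yz":90}
After op 4 (add /hxt/0 93): {"hxt":[93,44,1],"yz":90}
After op 5 (replace /hxt/2 63): {"hxt":[93,44,63],"yz":90}
After op 6 (replace /hxt/1 84): {"hxt":[93,84,63],"yz":90}
After op 7 (add /hxt/0 37): {"hxt":[37,93,84,63],"yz":90}
After op 8 (replace /hxt 29): {"hxt":29,"yz":90}
After op 9 (replace /yz 77): {"hxt":29,"yz":77}
After op 10 (add /yz 99): {"hxt":29,"yz":99}
After op 11 (replace /hxt 22): {"hxt":22,"yz":99}
After op 12 (replace /hxt 15): {"hxt":15,"yz":99}
After op 13 (replace /yz 6): {"hxt":15,"yz":6}
After op 14 (add /jnn 99): {"hxt":15,"jnn":99,"yz":6}
After op 15 (replace /jnn 31): {"hxt":15,"jnn":31,"yz":6}
After op 16 (add /e 64): {"e":64,"hxt":15,"jnn":31,"yz":6}
After op 17 (remove /jnn): {"e":64,"hxt":15,"yz":6}
After op 18 (remove /yz): {"e":64,"hxt":15}
After op 19 (add /e 97): {"e":97,"hxt":15}
After op 20 (add /e 57): {"e":57,"hxt":15}
After op 21 (add /aw 90): {"aw":90,"e":57,"hxt":15}
After op 22 (add /xwu 47): {"aw":90,"e":57,"hxt":15,"xwu":47}
After op 23 (add /l 67): {"aw":90,"e":57,"hxt":15,"l":67,"xwu":47}
Size at the root: 5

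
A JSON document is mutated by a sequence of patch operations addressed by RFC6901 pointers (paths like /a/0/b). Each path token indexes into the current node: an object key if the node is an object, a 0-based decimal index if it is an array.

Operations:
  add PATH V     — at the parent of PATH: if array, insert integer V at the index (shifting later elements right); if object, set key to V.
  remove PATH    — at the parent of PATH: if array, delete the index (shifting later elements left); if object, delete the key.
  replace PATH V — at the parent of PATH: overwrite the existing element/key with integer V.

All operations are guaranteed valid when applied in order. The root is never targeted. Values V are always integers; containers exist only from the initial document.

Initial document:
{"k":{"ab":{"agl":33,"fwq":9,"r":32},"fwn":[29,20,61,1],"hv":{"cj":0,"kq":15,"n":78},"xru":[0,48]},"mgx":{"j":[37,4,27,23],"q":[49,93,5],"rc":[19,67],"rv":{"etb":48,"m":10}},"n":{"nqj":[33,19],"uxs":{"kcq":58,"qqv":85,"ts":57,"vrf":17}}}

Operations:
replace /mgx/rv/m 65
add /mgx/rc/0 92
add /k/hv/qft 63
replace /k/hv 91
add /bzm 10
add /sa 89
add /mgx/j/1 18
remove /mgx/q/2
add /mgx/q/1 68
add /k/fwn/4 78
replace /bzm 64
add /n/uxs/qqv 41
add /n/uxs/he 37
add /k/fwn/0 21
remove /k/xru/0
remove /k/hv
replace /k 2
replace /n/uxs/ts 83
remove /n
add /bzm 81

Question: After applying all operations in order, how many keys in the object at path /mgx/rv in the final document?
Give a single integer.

After op 1 (replace /mgx/rv/m 65): {"k":{"ab":{"agl":33,"fwq":9,"r":32},"fwn":[29,20,61,1],"hv":{"cj":0,"kq":15,"n":78},"xru":[0,48]},"mgx":{"j":[37,4,27,23],"q":[49,93,5],"rc":[19,67],"rv":{"etb":48,"m":65}},"n":{"nqj":[33,19],"uxs":{"kcq":58,"qqv":85,"ts":57,"vrf":17}}}
After op 2 (add /mgx/rc/0 92): {"k":{"ab":{"agl":33,"fwq":9,"r":32},"fwn":[29,20,61,1],"hv":{"cj":0,"kq":15,"n":78},"xru":[0,48]},"mgx":{"j":[37,4,27,23],"q":[49,93,5],"rc":[92,19,67],"rv":{"etb":48,"m":65}},"n":{"nqj":[33,19],"uxs":{"kcq":58,"qqv":85,"ts":57,"vrf":17}}}
After op 3 (add /k/hv/qft 63): {"k":{"ab":{"agl":33,"fwq":9,"r":32},"fwn":[29,20,61,1],"hv":{"cj":0,"kq":15,"n":78,"qft":63},"xru":[0,48]},"mgx":{"j":[37,4,27,23],"q":[49,93,5],"rc":[92,19,67],"rv":{"etb":48,"m":65}},"n":{"nqj":[33,19],"uxs":{"kcq":58,"qqv":85,"ts":57,"vrf":17}}}
After op 4 (replace /k/hv 91): {"k":{"ab":{"agl":33,"fwq":9,"r":32},"fwn":[29,20,61,1],"hv":91,"xru":[0,48]},"mgx":{"j":[37,4,27,23],"q":[49,93,5],"rc":[92,19,67],"rv":{"etb":48,"m":65}},"n":{"nqj":[33,19],"uxs":{"kcq":58,"qqv":85,"ts":57,"vrf":17}}}
After op 5 (add /bzm 10): {"bzm":10,"k":{"ab":{"agl":33,"fwq":9,"r":32},"fwn":[29,20,61,1],"hv":91,"xru":[0,48]},"mgx":{"j":[37,4,27,23],"q":[49,93,5],"rc":[92,19,67],"rv":{"etb":48,"m":65}},"n":{"nqj":[33,19],"uxs":{"kcq":58,"qqv":85,"ts":57,"vrf":17}}}
After op 6 (add /sa 89): {"bzm":10,"k":{"ab":{"agl":33,"fwq":9,"r":32},"fwn":[29,20,61,1],"hv":91,"xru":[0,48]},"mgx":{"j":[37,4,27,23],"q":[49,93,5],"rc":[92,19,67],"rv":{"etb":48,"m":65}},"n":{"nqj":[33,19],"uxs":{"kcq":58,"qqv":85,"ts":57,"vrf":17}},"sa":89}
After op 7 (add /mgx/j/1 18): {"bzm":10,"k":{"ab":{"agl":33,"fwq":9,"r":32},"fwn":[29,20,61,1],"hv":91,"xru":[0,48]},"mgx":{"j":[37,18,4,27,23],"q":[49,93,5],"rc":[92,19,67],"rv":{"etb":48,"m":65}},"n":{"nqj":[33,19],"uxs":{"kcq":58,"qqv":85,"ts":57,"vrf":17}},"sa":89}
After op 8 (remove /mgx/q/2): {"bzm":10,"k":{"ab":{"agl":33,"fwq":9,"r":32},"fwn":[29,20,61,1],"hv":91,"xru":[0,48]},"mgx":{"j":[37,18,4,27,23],"q":[49,93],"rc":[92,19,67],"rv":{"etb":48,"m":65}},"n":{"nqj":[33,19],"uxs":{"kcq":58,"qqv":85,"ts":57,"vrf":17}},"sa":89}
After op 9 (add /mgx/q/1 68): {"bzm":10,"k":{"ab":{"agl":33,"fwq":9,"r":32},"fwn":[29,20,61,1],"hv":91,"xru":[0,48]},"mgx":{"j":[37,18,4,27,23],"q":[49,68,93],"rc":[92,19,67],"rv":{"etb":48,"m":65}},"n":{"nqj":[33,19],"uxs":{"kcq":58,"qqv":85,"ts":57,"vrf":17}},"sa":89}
After op 10 (add /k/fwn/4 78): {"bzm":10,"k":{"ab":{"agl":33,"fwq":9,"r":32},"fwn":[29,20,61,1,78],"hv":91,"xru":[0,48]},"mgx":{"j":[37,18,4,27,23],"q":[49,68,93],"rc":[92,19,67],"rv":{"etb":48,"m":65}},"n":{"nqj":[33,19],"uxs":{"kcq":58,"qqv":85,"ts":57,"vrf":17}},"sa":89}
After op 11 (replace /bzm 64): {"bzm":64,"k":{"ab":{"agl":33,"fwq":9,"r":32},"fwn":[29,20,61,1,78],"hv":91,"xru":[0,48]},"mgx":{"j":[37,18,4,27,23],"q":[49,68,93],"rc":[92,19,67],"rv":{"etb":48,"m":65}},"n":{"nqj":[33,19],"uxs":{"kcq":58,"qqv":85,"ts":57,"vrf":17}},"sa":89}
After op 12 (add /n/uxs/qqv 41): {"bzm":64,"k":{"ab":{"agl":33,"fwq":9,"r":32},"fwn":[29,20,61,1,78],"hv":91,"xru":[0,48]},"mgx":{"j":[37,18,4,27,23],"q":[49,68,93],"rc":[92,19,67],"rv":{"etb":48,"m":65}},"n":{"nqj":[33,19],"uxs":{"kcq":58,"qqv":41,"ts":57,"vrf":17}},"sa":89}
After op 13 (add /n/uxs/he 37): {"bzm":64,"k":{"ab":{"agl":33,"fwq":9,"r":32},"fwn":[29,20,61,1,78],"hv":91,"xru":[0,48]},"mgx":{"j":[37,18,4,27,23],"q":[49,68,93],"rc":[92,19,67],"rv":{"etb":48,"m":65}},"n":{"nqj":[33,19],"uxs":{"he":37,"kcq":58,"qqv":41,"ts":57,"vrf":17}},"sa":89}
After op 14 (add /k/fwn/0 21): {"bzm":64,"k":{"ab":{"agl":33,"fwq":9,"r":32},"fwn":[21,29,20,61,1,78],"hv":91,"xru":[0,48]},"mgx":{"j":[37,18,4,27,23],"q":[49,68,93],"rc":[92,19,67],"rv":{"etb":48,"m":65}},"n":{"nqj":[33,19],"uxs":{"he":37,"kcq":58,"qqv":41,"ts":57,"vrf":17}},"sa":89}
After op 15 (remove /k/xru/0): {"bzm":64,"k":{"ab":{"agl":33,"fwq":9,"r":32},"fwn":[21,29,20,61,1,78],"hv":91,"xru":[48]},"mgx":{"j":[37,18,4,27,23],"q":[49,68,93],"rc":[92,19,67],"rv":{"etb":48,"m":65}},"n":{"nqj":[33,19],"uxs":{"he":37,"kcq":58,"qqv":41,"ts":57,"vrf":17}},"sa":89}
After op 16 (remove /k/hv): {"bzm":64,"k":{"ab":{"agl":33,"fwq":9,"r":32},"fwn":[21,29,20,61,1,78],"xru":[48]},"mgx":{"j":[37,18,4,27,23],"q":[49,68,93],"rc":[92,19,67],"rv":{"etb":48,"m":65}},"n":{"nqj":[33,19],"uxs":{"he":37,"kcq":58,"qqv":41,"ts":57,"vrf":17}},"sa":89}
After op 17 (replace /k 2): {"bzm":64,"k":2,"mgx":{"j":[37,18,4,27,23],"q":[49,68,93],"rc":[92,19,67],"rv":{"etb":48,"m":65}},"n":{"nqj":[33,19],"uxs":{"he":37,"kcq":58,"qqv":41,"ts":57,"vrf":17}},"sa":89}
After op 18 (replace /n/uxs/ts 83): {"bzm":64,"k":2,"mgx":{"j":[37,18,4,27,23],"q":[49,68,93],"rc":[92,19,67],"rv":{"etb":48,"m":65}},"n":{"nqj":[33,19],"uxs":{"he":37,"kcq":58,"qqv":41,"ts":83,"vrf":17}},"sa":89}
After op 19 (remove /n): {"bzm":64,"k":2,"mgx":{"j":[37,18,4,27,23],"q":[49,68,93],"rc":[92,19,67],"rv":{"etb":48,"m":65}},"sa":89}
After op 20 (add /bzm 81): {"bzm":81,"k":2,"mgx":{"j":[37,18,4,27,23],"q":[49,68,93],"rc":[92,19,67],"rv":{"etb":48,"m":65}},"sa":89}
Size at path /mgx/rv: 2

Answer: 2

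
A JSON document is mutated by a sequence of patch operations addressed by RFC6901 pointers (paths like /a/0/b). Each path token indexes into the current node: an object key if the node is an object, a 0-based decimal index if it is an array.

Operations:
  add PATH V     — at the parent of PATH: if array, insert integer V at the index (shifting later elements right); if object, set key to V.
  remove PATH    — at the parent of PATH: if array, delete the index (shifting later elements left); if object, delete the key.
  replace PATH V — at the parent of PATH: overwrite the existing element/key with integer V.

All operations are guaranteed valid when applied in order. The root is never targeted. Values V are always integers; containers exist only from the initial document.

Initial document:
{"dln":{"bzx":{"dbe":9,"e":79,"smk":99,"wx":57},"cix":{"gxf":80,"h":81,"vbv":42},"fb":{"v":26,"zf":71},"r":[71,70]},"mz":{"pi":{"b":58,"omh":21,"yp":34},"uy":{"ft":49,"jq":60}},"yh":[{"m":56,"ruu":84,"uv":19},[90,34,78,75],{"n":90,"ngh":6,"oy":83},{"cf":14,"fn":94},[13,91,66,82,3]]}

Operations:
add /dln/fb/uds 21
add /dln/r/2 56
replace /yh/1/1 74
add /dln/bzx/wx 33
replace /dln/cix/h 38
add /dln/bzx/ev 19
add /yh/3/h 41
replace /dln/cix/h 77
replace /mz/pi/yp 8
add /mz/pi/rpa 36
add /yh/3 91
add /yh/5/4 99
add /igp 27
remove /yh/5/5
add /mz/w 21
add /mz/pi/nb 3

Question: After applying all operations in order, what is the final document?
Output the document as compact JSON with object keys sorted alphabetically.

Answer: {"dln":{"bzx":{"dbe":9,"e":79,"ev":19,"smk":99,"wx":33},"cix":{"gxf":80,"h":77,"vbv":42},"fb":{"uds":21,"v":26,"zf":71},"r":[71,70,56]},"igp":27,"mz":{"pi":{"b":58,"nb":3,"omh":21,"rpa":36,"yp":8},"uy":{"ft":49,"jq":60},"w":21},"yh":[{"m":56,"ruu":84,"uv":19},[90,74,78,75],{"n":90,"ngh":6,"oy":83},91,{"cf":14,"fn":94,"h":41},[13,91,66,82,99]]}

Derivation:
After op 1 (add /dln/fb/uds 21): {"dln":{"bzx":{"dbe":9,"e":79,"smk":99,"wx":57},"cix":{"gxf":80,"h":81,"vbv":42},"fb":{"uds":21,"v":26,"zf":71},"r":[71,70]},"mz":{"pi":{"b":58,"omh":21,"yp":34},"uy":{"ft":49,"jq":60}},"yh":[{"m":56,"ruu":84,"uv":19},[90,34,78,75],{"n":90,"ngh":6,"oy":83},{"cf":14,"fn":94},[13,91,66,82,3]]}
After op 2 (add /dln/r/2 56): {"dln":{"bzx":{"dbe":9,"e":79,"smk":99,"wx":57},"cix":{"gxf":80,"h":81,"vbv":42},"fb":{"uds":21,"v":26,"zf":71},"r":[71,70,56]},"mz":{"pi":{"b":58,"omh":21,"yp":34},"uy":{"ft":49,"jq":60}},"yh":[{"m":56,"ruu":84,"uv":19},[90,34,78,75],{"n":90,"ngh":6,"oy":83},{"cf":14,"fn":94},[13,91,66,82,3]]}
After op 3 (replace /yh/1/1 74): {"dln":{"bzx":{"dbe":9,"e":79,"smk":99,"wx":57},"cix":{"gxf":80,"h":81,"vbv":42},"fb":{"uds":21,"v":26,"zf":71},"r":[71,70,56]},"mz":{"pi":{"b":58,"omh":21,"yp":34},"uy":{"ft":49,"jq":60}},"yh":[{"m":56,"ruu":84,"uv":19},[90,74,78,75],{"n":90,"ngh":6,"oy":83},{"cf":14,"fn":94},[13,91,66,82,3]]}
After op 4 (add /dln/bzx/wx 33): {"dln":{"bzx":{"dbe":9,"e":79,"smk":99,"wx":33},"cix":{"gxf":80,"h":81,"vbv":42},"fb":{"uds":21,"v":26,"zf":71},"r":[71,70,56]},"mz":{"pi":{"b":58,"omh":21,"yp":34},"uy":{"ft":49,"jq":60}},"yh":[{"m":56,"ruu":84,"uv":19},[90,74,78,75],{"n":90,"ngh":6,"oy":83},{"cf":14,"fn":94},[13,91,66,82,3]]}
After op 5 (replace /dln/cix/h 38): {"dln":{"bzx":{"dbe":9,"e":79,"smk":99,"wx":33},"cix":{"gxf":80,"h":38,"vbv":42},"fb":{"uds":21,"v":26,"zf":71},"r":[71,70,56]},"mz":{"pi":{"b":58,"omh":21,"yp":34},"uy":{"ft":49,"jq":60}},"yh":[{"m":56,"ruu":84,"uv":19},[90,74,78,75],{"n":90,"ngh":6,"oy":83},{"cf":14,"fn":94},[13,91,66,82,3]]}
After op 6 (add /dln/bzx/ev 19): {"dln":{"bzx":{"dbe":9,"e":79,"ev":19,"smk":99,"wx":33},"cix":{"gxf":80,"h":38,"vbv":42},"fb":{"uds":21,"v":26,"zf":71},"r":[71,70,56]},"mz":{"pi":{"b":58,"omh":21,"yp":34},"uy":{"ft":49,"jq":60}},"yh":[{"m":56,"ruu":84,"uv":19},[90,74,78,75],{"n":90,"ngh":6,"oy":83},{"cf":14,"fn":94},[13,91,66,82,3]]}
After op 7 (add /yh/3/h 41): {"dln":{"bzx":{"dbe":9,"e":79,"ev":19,"smk":99,"wx":33},"cix":{"gxf":80,"h":38,"vbv":42},"fb":{"uds":21,"v":26,"zf":71},"r":[71,70,56]},"mz":{"pi":{"b":58,"omh":21,"yp":34},"uy":{"ft":49,"jq":60}},"yh":[{"m":56,"ruu":84,"uv":19},[90,74,78,75],{"n":90,"ngh":6,"oy":83},{"cf":14,"fn":94,"h":41},[13,91,66,82,3]]}
After op 8 (replace /dln/cix/h 77): {"dln":{"bzx":{"dbe":9,"e":79,"ev":19,"smk":99,"wx":33},"cix":{"gxf":80,"h":77,"vbv":42},"fb":{"uds":21,"v":26,"zf":71},"r":[71,70,56]},"mz":{"pi":{"b":58,"omh":21,"yp":34},"uy":{"ft":49,"jq":60}},"yh":[{"m":56,"ruu":84,"uv":19},[90,74,78,75],{"n":90,"ngh":6,"oy":83},{"cf":14,"fn":94,"h":41},[13,91,66,82,3]]}
After op 9 (replace /mz/pi/yp 8): {"dln":{"bzx":{"dbe":9,"e":79,"ev":19,"smk":99,"wx":33},"cix":{"gxf":80,"h":77,"vbv":42},"fb":{"uds":21,"v":26,"zf":71},"r":[71,70,56]},"mz":{"pi":{"b":58,"omh":21,"yp":8},"uy":{"ft":49,"jq":60}},"yh":[{"m":56,"ruu":84,"uv":19},[90,74,78,75],{"n":90,"ngh":6,"oy":83},{"cf":14,"fn":94,"h":41},[13,91,66,82,3]]}
After op 10 (add /mz/pi/rpa 36): {"dln":{"bzx":{"dbe":9,"e":79,"ev":19,"smk":99,"wx":33},"cix":{"gxf":80,"h":77,"vbv":42},"fb":{"uds":21,"v":26,"zf":71},"r":[71,70,56]},"mz":{"pi":{"b":58,"omh":21,"rpa":36,"yp":8},"uy":{"ft":49,"jq":60}},"yh":[{"m":56,"ruu":84,"uv":19},[90,74,78,75],{"n":90,"ngh":6,"oy":83},{"cf":14,"fn":94,"h":41},[13,91,66,82,3]]}
After op 11 (add /yh/3 91): {"dln":{"bzx":{"dbe":9,"e":79,"ev":19,"smk":99,"wx":33},"cix":{"gxf":80,"h":77,"vbv":42},"fb":{"uds":21,"v":26,"zf":71},"r":[71,70,56]},"mz":{"pi":{"b":58,"omh":21,"rpa":36,"yp":8},"uy":{"ft":49,"jq":60}},"yh":[{"m":56,"ruu":84,"uv":19},[90,74,78,75],{"n":90,"ngh":6,"oy":83},91,{"cf":14,"fn":94,"h":41},[13,91,66,82,3]]}
After op 12 (add /yh/5/4 99): {"dln":{"bzx":{"dbe":9,"e":79,"ev":19,"smk":99,"wx":33},"cix":{"gxf":80,"h":77,"vbv":42},"fb":{"uds":21,"v":26,"zf":71},"r":[71,70,56]},"mz":{"pi":{"b":58,"omh":21,"rpa":36,"yp":8},"uy":{"ft":49,"jq":60}},"yh":[{"m":56,"ruu":84,"uv":19},[90,74,78,75],{"n":90,"ngh":6,"oy":83},91,{"cf":14,"fn":94,"h":41},[13,91,66,82,99,3]]}
After op 13 (add /igp 27): {"dln":{"bzx":{"dbe":9,"e":79,"ev":19,"smk":99,"wx":33},"cix":{"gxf":80,"h":77,"vbv":42},"fb":{"uds":21,"v":26,"zf":71},"r":[71,70,56]},"igp":27,"mz":{"pi":{"b":58,"omh":21,"rpa":36,"yp":8},"uy":{"ft":49,"jq":60}},"yh":[{"m":56,"ruu":84,"uv":19},[90,74,78,75],{"n":90,"ngh":6,"oy":83},91,{"cf":14,"fn":94,"h":41},[13,91,66,82,99,3]]}
After op 14 (remove /yh/5/5): {"dln":{"bzx":{"dbe":9,"e":79,"ev":19,"smk":99,"wx":33},"cix":{"gxf":80,"h":77,"vbv":42},"fb":{"uds":21,"v":26,"zf":71},"r":[71,70,56]},"igp":27,"mz":{"pi":{"b":58,"omh":21,"rpa":36,"yp":8},"uy":{"ft":49,"jq":60}},"yh":[{"m":56,"ruu":84,"uv":19},[90,74,78,75],{"n":90,"ngh":6,"oy":83},91,{"cf":14,"fn":94,"h":41},[13,91,66,82,99]]}
After op 15 (add /mz/w 21): {"dln":{"bzx":{"dbe":9,"e":79,"ev":19,"smk":99,"wx":33},"cix":{"gxf":80,"h":77,"vbv":42},"fb":{"uds":21,"v":26,"zf":71},"r":[71,70,56]},"igp":27,"mz":{"pi":{"b":58,"omh":21,"rpa":36,"yp":8},"uy":{"ft":49,"jq":60},"w":21},"yh":[{"m":56,"ruu":84,"uv":19},[90,74,78,75],{"n":90,"ngh":6,"oy":83},91,{"cf":14,"fn":94,"h":41},[13,91,66,82,99]]}
After op 16 (add /mz/pi/nb 3): {"dln":{"bzx":{"dbe":9,"e":79,"ev":19,"smk":99,"wx":33},"cix":{"gxf":80,"h":77,"vbv":42},"fb":{"uds":21,"v":26,"zf":71},"r":[71,70,56]},"igp":27,"mz":{"pi":{"b":58,"nb":3,"omh":21,"rpa":36,"yp":8},"uy":{"ft":49,"jq":60},"w":21},"yh":[{"m":56,"ruu":84,"uv":19},[90,74,78,75],{"n":90,"ngh":6,"oy":83},91,{"cf":14,"fn":94,"h":41},[13,91,66,82,99]]}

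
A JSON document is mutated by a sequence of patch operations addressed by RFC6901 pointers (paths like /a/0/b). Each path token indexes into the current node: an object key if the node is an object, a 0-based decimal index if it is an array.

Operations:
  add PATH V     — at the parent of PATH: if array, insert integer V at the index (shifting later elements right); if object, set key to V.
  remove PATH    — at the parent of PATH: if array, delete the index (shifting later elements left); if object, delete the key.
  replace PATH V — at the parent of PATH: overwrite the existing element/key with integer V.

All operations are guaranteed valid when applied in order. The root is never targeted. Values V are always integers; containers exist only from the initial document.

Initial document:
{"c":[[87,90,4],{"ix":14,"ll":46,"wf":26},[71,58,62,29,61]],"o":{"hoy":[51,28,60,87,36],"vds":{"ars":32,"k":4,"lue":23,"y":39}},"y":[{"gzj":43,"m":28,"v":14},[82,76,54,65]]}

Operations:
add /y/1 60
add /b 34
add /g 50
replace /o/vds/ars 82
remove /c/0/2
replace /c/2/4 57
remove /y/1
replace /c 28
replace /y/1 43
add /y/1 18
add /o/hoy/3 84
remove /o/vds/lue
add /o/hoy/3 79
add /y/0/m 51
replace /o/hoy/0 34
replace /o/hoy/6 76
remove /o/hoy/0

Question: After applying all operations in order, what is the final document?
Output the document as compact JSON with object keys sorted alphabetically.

Answer: {"b":34,"c":28,"g":50,"o":{"hoy":[28,60,79,84,87,76],"vds":{"ars":82,"k":4,"y":39}},"y":[{"gzj":43,"m":51,"v":14},18,43]}

Derivation:
After op 1 (add /y/1 60): {"c":[[87,90,4],{"ix":14,"ll":46,"wf":26},[71,58,62,29,61]],"o":{"hoy":[51,28,60,87,36],"vds":{"ars":32,"k":4,"lue":23,"y":39}},"y":[{"gzj":43,"m":28,"v":14},60,[82,76,54,65]]}
After op 2 (add /b 34): {"b":34,"c":[[87,90,4],{"ix":14,"ll":46,"wf":26},[71,58,62,29,61]],"o":{"hoy":[51,28,60,87,36],"vds":{"ars":32,"k":4,"lue":23,"y":39}},"y":[{"gzj":43,"m":28,"v":14},60,[82,76,54,65]]}
After op 3 (add /g 50): {"b":34,"c":[[87,90,4],{"ix":14,"ll":46,"wf":26},[71,58,62,29,61]],"g":50,"o":{"hoy":[51,28,60,87,36],"vds":{"ars":32,"k":4,"lue":23,"y":39}},"y":[{"gzj":43,"m":28,"v":14},60,[82,76,54,65]]}
After op 4 (replace /o/vds/ars 82): {"b":34,"c":[[87,90,4],{"ix":14,"ll":46,"wf":26},[71,58,62,29,61]],"g":50,"o":{"hoy":[51,28,60,87,36],"vds":{"ars":82,"k":4,"lue":23,"y":39}},"y":[{"gzj":43,"m":28,"v":14},60,[82,76,54,65]]}
After op 5 (remove /c/0/2): {"b":34,"c":[[87,90],{"ix":14,"ll":46,"wf":26},[71,58,62,29,61]],"g":50,"o":{"hoy":[51,28,60,87,36],"vds":{"ars":82,"k":4,"lue":23,"y":39}},"y":[{"gzj":43,"m":28,"v":14},60,[82,76,54,65]]}
After op 6 (replace /c/2/4 57): {"b":34,"c":[[87,90],{"ix":14,"ll":46,"wf":26},[71,58,62,29,57]],"g":50,"o":{"hoy":[51,28,60,87,36],"vds":{"ars":82,"k":4,"lue":23,"y":39}},"y":[{"gzj":43,"m":28,"v":14},60,[82,76,54,65]]}
After op 7 (remove /y/1): {"b":34,"c":[[87,90],{"ix":14,"ll":46,"wf":26},[71,58,62,29,57]],"g":50,"o":{"hoy":[51,28,60,87,36],"vds":{"ars":82,"k":4,"lue":23,"y":39}},"y":[{"gzj":43,"m":28,"v":14},[82,76,54,65]]}
After op 8 (replace /c 28): {"b":34,"c":28,"g":50,"o":{"hoy":[51,28,60,87,36],"vds":{"ars":82,"k":4,"lue":23,"y":39}},"y":[{"gzj":43,"m":28,"v":14},[82,76,54,65]]}
After op 9 (replace /y/1 43): {"b":34,"c":28,"g":50,"o":{"hoy":[51,28,60,87,36],"vds":{"ars":82,"k":4,"lue":23,"y":39}},"y":[{"gzj":43,"m":28,"v":14},43]}
After op 10 (add /y/1 18): {"b":34,"c":28,"g":50,"o":{"hoy":[51,28,60,87,36],"vds":{"ars":82,"k":4,"lue":23,"y":39}},"y":[{"gzj":43,"m":28,"v":14},18,43]}
After op 11 (add /o/hoy/3 84): {"b":34,"c":28,"g":50,"o":{"hoy":[51,28,60,84,87,36],"vds":{"ars":82,"k":4,"lue":23,"y":39}},"y":[{"gzj":43,"m":28,"v":14},18,43]}
After op 12 (remove /o/vds/lue): {"b":34,"c":28,"g":50,"o":{"hoy":[51,28,60,84,87,36],"vds":{"ars":82,"k":4,"y":39}},"y":[{"gzj":43,"m":28,"v":14},18,43]}
After op 13 (add /o/hoy/3 79): {"b":34,"c":28,"g":50,"o":{"hoy":[51,28,60,79,84,87,36],"vds":{"ars":82,"k":4,"y":39}},"y":[{"gzj":43,"m":28,"v":14},18,43]}
After op 14 (add /y/0/m 51): {"b":34,"c":28,"g":50,"o":{"hoy":[51,28,60,79,84,87,36],"vds":{"ars":82,"k":4,"y":39}},"y":[{"gzj":43,"m":51,"v":14},18,43]}
After op 15 (replace /o/hoy/0 34): {"b":34,"c":28,"g":50,"o":{"hoy":[34,28,60,79,84,87,36],"vds":{"ars":82,"k":4,"y":39}},"y":[{"gzj":43,"m":51,"v":14},18,43]}
After op 16 (replace /o/hoy/6 76): {"b":34,"c":28,"g":50,"o":{"hoy":[34,28,60,79,84,87,76],"vds":{"ars":82,"k":4,"y":39}},"y":[{"gzj":43,"m":51,"v":14},18,43]}
After op 17 (remove /o/hoy/0): {"b":34,"c":28,"g":50,"o":{"hoy":[28,60,79,84,87,76],"vds":{"ars":82,"k":4,"y":39}},"y":[{"gzj":43,"m":51,"v":14},18,43]}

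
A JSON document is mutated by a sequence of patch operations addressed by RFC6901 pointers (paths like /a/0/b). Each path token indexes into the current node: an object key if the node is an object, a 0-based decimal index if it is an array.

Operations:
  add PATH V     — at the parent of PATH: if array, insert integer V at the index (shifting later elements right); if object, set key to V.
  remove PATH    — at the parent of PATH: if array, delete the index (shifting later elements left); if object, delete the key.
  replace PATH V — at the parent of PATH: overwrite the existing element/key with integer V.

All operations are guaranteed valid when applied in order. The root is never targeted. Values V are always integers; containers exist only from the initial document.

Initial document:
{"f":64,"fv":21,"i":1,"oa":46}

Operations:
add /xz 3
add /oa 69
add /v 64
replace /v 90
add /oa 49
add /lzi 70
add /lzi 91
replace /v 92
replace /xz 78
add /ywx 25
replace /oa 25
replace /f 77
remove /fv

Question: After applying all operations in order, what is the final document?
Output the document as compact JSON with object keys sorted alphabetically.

Answer: {"f":77,"i":1,"lzi":91,"oa":25,"v":92,"xz":78,"ywx":25}

Derivation:
After op 1 (add /xz 3): {"f":64,"fv":21,"i":1,"oa":46,"xz":3}
After op 2 (add /oa 69): {"f":64,"fv":21,"i":1,"oa":69,"xz":3}
After op 3 (add /v 64): {"f":64,"fv":21,"i":1,"oa":69,"v":64,"xz":3}
After op 4 (replace /v 90): {"f":64,"fv":21,"i":1,"oa":69,"v":90,"xz":3}
After op 5 (add /oa 49): {"f":64,"fv":21,"i":1,"oa":49,"v":90,"xz":3}
After op 6 (add /lzi 70): {"f":64,"fv":21,"i":1,"lzi":70,"oa":49,"v":90,"xz":3}
After op 7 (add /lzi 91): {"f":64,"fv":21,"i":1,"lzi":91,"oa":49,"v":90,"xz":3}
After op 8 (replace /v 92): {"f":64,"fv":21,"i":1,"lzi":91,"oa":49,"v":92,"xz":3}
After op 9 (replace /xz 78): {"f":64,"fv":21,"i":1,"lzi":91,"oa":49,"v":92,"xz":78}
After op 10 (add /ywx 25): {"f":64,"fv":21,"i":1,"lzi":91,"oa":49,"v":92,"xz":78,"ywx":25}
After op 11 (replace /oa 25): {"f":64,"fv":21,"i":1,"lzi":91,"oa":25,"v":92,"xz":78,"ywx":25}
After op 12 (replace /f 77): {"f":77,"fv":21,"i":1,"lzi":91,"oa":25,"v":92,"xz":78,"ywx":25}
After op 13 (remove /fv): {"f":77,"i":1,"lzi":91,"oa":25,"v":92,"xz":78,"ywx":25}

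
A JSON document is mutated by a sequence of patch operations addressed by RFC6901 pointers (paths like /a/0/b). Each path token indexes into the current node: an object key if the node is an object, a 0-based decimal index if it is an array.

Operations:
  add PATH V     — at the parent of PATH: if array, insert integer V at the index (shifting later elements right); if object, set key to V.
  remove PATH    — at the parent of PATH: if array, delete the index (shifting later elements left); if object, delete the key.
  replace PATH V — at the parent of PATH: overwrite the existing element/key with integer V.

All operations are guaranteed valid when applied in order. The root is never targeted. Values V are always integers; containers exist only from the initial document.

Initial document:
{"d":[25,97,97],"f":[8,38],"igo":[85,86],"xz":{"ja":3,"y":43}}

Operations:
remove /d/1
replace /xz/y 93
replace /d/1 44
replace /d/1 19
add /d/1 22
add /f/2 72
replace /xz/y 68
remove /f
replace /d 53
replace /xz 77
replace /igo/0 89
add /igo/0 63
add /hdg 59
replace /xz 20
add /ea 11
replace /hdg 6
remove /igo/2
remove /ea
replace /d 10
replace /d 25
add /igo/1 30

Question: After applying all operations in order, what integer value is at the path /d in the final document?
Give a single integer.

After op 1 (remove /d/1): {"d":[25,97],"f":[8,38],"igo":[85,86],"xz":{"ja":3,"y":43}}
After op 2 (replace /xz/y 93): {"d":[25,97],"f":[8,38],"igo":[85,86],"xz":{"ja":3,"y":93}}
After op 3 (replace /d/1 44): {"d":[25,44],"f":[8,38],"igo":[85,86],"xz":{"ja":3,"y":93}}
After op 4 (replace /d/1 19): {"d":[25,19],"f":[8,38],"igo":[85,86],"xz":{"ja":3,"y":93}}
After op 5 (add /d/1 22): {"d":[25,22,19],"f":[8,38],"igo":[85,86],"xz":{"ja":3,"y":93}}
After op 6 (add /f/2 72): {"d":[25,22,19],"f":[8,38,72],"igo":[85,86],"xz":{"ja":3,"y":93}}
After op 7 (replace /xz/y 68): {"d":[25,22,19],"f":[8,38,72],"igo":[85,86],"xz":{"ja":3,"y":68}}
After op 8 (remove /f): {"d":[25,22,19],"igo":[85,86],"xz":{"ja":3,"y":68}}
After op 9 (replace /d 53): {"d":53,"igo":[85,86],"xz":{"ja":3,"y":68}}
After op 10 (replace /xz 77): {"d":53,"igo":[85,86],"xz":77}
After op 11 (replace /igo/0 89): {"d":53,"igo":[89,86],"xz":77}
After op 12 (add /igo/0 63): {"d":53,"igo":[63,89,86],"xz":77}
After op 13 (add /hdg 59): {"d":53,"hdg":59,"igo":[63,89,86],"xz":77}
After op 14 (replace /xz 20): {"d":53,"hdg":59,"igo":[63,89,86],"xz":20}
After op 15 (add /ea 11): {"d":53,"ea":11,"hdg":59,"igo":[63,89,86],"xz":20}
After op 16 (replace /hdg 6): {"d":53,"ea":11,"hdg":6,"igo":[63,89,86],"xz":20}
After op 17 (remove /igo/2): {"d":53,"ea":11,"hdg":6,"igo":[63,89],"xz":20}
After op 18 (remove /ea): {"d":53,"hdg":6,"igo":[63,89],"xz":20}
After op 19 (replace /d 10): {"d":10,"hdg":6,"igo":[63,89],"xz":20}
After op 20 (replace /d 25): {"d":25,"hdg":6,"igo":[63,89],"xz":20}
After op 21 (add /igo/1 30): {"d":25,"hdg":6,"igo":[63,30,89],"xz":20}
Value at /d: 25

Answer: 25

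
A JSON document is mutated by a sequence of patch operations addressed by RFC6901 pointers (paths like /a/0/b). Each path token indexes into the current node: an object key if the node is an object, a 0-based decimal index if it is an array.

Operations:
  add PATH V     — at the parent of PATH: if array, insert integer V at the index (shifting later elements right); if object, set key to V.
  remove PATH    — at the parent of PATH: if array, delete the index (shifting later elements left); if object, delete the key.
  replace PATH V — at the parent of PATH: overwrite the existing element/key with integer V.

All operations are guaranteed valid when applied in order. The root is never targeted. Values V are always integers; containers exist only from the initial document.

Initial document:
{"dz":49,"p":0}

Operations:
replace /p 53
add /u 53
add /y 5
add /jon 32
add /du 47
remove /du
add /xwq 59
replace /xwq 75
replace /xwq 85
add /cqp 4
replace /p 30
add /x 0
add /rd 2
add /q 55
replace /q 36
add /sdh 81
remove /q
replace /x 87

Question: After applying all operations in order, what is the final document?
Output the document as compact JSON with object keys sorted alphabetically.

Answer: {"cqp":4,"dz":49,"jon":32,"p":30,"rd":2,"sdh":81,"u":53,"x":87,"xwq":85,"y":5}

Derivation:
After op 1 (replace /p 53): {"dz":49,"p":53}
After op 2 (add /u 53): {"dz":49,"p":53,"u":53}
After op 3 (add /y 5): {"dz":49,"p":53,"u":53,"y":5}
After op 4 (add /jon 32): {"dz":49,"jon":32,"p":53,"u":53,"y":5}
After op 5 (add /du 47): {"du":47,"dz":49,"jon":32,"p":53,"u":53,"y":5}
After op 6 (remove /du): {"dz":49,"jon":32,"p":53,"u":53,"y":5}
After op 7 (add /xwq 59): {"dz":49,"jon":32,"p":53,"u":53,"xwq":59,"y":5}
After op 8 (replace /xwq 75): {"dz":49,"jon":32,"p":53,"u":53,"xwq":75,"y":5}
After op 9 (replace /xwq 85): {"dz":49,"jon":32,"p":53,"u":53,"xwq":85,"y":5}
After op 10 (add /cqp 4): {"cqp":4,"dz":49,"jon":32,"p":53,"u":53,"xwq":85,"y":5}
After op 11 (replace /p 30): {"cqp":4,"dz":49,"jon":32,"p":30,"u":53,"xwq":85,"y":5}
After op 12 (add /x 0): {"cqp":4,"dz":49,"jon":32,"p":30,"u":53,"x":0,"xwq":85,"y":5}
After op 13 (add /rd 2): {"cqp":4,"dz":49,"jon":32,"p":30,"rd":2,"u":53,"x":0,"xwq":85,"y":5}
After op 14 (add /q 55): {"cqp":4,"dz":49,"jon":32,"p":30,"q":55,"rd":2,"u":53,"x":0,"xwq":85,"y":5}
After op 15 (replace /q 36): {"cqp":4,"dz":49,"jon":32,"p":30,"q":36,"rd":2,"u":53,"x":0,"xwq":85,"y":5}
After op 16 (add /sdh 81): {"cqp":4,"dz":49,"jon":32,"p":30,"q":36,"rd":2,"sdh":81,"u":53,"x":0,"xwq":85,"y":5}
After op 17 (remove /q): {"cqp":4,"dz":49,"jon":32,"p":30,"rd":2,"sdh":81,"u":53,"x":0,"xwq":85,"y":5}
After op 18 (replace /x 87): {"cqp":4,"dz":49,"jon":32,"p":30,"rd":2,"sdh":81,"u":53,"x":87,"xwq":85,"y":5}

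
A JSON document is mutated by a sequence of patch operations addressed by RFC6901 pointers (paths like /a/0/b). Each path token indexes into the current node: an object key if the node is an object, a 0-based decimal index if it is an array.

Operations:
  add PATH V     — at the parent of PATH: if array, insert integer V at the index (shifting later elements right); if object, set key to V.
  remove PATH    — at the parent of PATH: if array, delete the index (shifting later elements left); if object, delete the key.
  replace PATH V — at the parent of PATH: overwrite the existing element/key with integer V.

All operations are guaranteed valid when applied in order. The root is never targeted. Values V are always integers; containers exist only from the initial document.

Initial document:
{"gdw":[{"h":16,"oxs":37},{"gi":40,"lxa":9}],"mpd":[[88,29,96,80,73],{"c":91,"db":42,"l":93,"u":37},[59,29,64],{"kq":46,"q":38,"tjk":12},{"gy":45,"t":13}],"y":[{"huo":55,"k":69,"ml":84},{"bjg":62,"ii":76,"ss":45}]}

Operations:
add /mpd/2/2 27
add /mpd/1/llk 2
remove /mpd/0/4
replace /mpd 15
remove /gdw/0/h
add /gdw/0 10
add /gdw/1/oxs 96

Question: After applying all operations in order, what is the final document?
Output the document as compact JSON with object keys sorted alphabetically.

After op 1 (add /mpd/2/2 27): {"gdw":[{"h":16,"oxs":37},{"gi":40,"lxa":9}],"mpd":[[88,29,96,80,73],{"c":91,"db":42,"l":93,"u":37},[59,29,27,64],{"kq":46,"q":38,"tjk":12},{"gy":45,"t":13}],"y":[{"huo":55,"k":69,"ml":84},{"bjg":62,"ii":76,"ss":45}]}
After op 2 (add /mpd/1/llk 2): {"gdw":[{"h":16,"oxs":37},{"gi":40,"lxa":9}],"mpd":[[88,29,96,80,73],{"c":91,"db":42,"l":93,"llk":2,"u":37},[59,29,27,64],{"kq":46,"q":38,"tjk":12},{"gy":45,"t":13}],"y":[{"huo":55,"k":69,"ml":84},{"bjg":62,"ii":76,"ss":45}]}
After op 3 (remove /mpd/0/4): {"gdw":[{"h":16,"oxs":37},{"gi":40,"lxa":9}],"mpd":[[88,29,96,80],{"c":91,"db":42,"l":93,"llk":2,"u":37},[59,29,27,64],{"kq":46,"q":38,"tjk":12},{"gy":45,"t":13}],"y":[{"huo":55,"k":69,"ml":84},{"bjg":62,"ii":76,"ss":45}]}
After op 4 (replace /mpd 15): {"gdw":[{"h":16,"oxs":37},{"gi":40,"lxa":9}],"mpd":15,"y":[{"huo":55,"k":69,"ml":84},{"bjg":62,"ii":76,"ss":45}]}
After op 5 (remove /gdw/0/h): {"gdw":[{"oxs":37},{"gi":40,"lxa":9}],"mpd":15,"y":[{"huo":55,"k":69,"ml":84},{"bjg":62,"ii":76,"ss":45}]}
After op 6 (add /gdw/0 10): {"gdw":[10,{"oxs":37},{"gi":40,"lxa":9}],"mpd":15,"y":[{"huo":55,"k":69,"ml":84},{"bjg":62,"ii":76,"ss":45}]}
After op 7 (add /gdw/1/oxs 96): {"gdw":[10,{"oxs":96},{"gi":40,"lxa":9}],"mpd":15,"y":[{"huo":55,"k":69,"ml":84},{"bjg":62,"ii":76,"ss":45}]}

Answer: {"gdw":[10,{"oxs":96},{"gi":40,"lxa":9}],"mpd":15,"y":[{"huo":55,"k":69,"ml":84},{"bjg":62,"ii":76,"ss":45}]}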